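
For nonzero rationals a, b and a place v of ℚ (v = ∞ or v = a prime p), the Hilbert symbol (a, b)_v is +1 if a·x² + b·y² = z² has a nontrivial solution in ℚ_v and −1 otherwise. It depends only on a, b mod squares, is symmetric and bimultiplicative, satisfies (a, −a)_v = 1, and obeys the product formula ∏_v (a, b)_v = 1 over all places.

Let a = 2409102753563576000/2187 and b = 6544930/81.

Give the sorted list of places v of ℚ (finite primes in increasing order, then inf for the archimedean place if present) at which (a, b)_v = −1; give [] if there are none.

(a, b) ≡ (10545, 370) mod (ℚ^×)²; places V = {2, 3, 5, 7, 19, 37, ∞}.
(a,b)_19: α=5, u≡6; β=2, v≡16 (mod 19); (6|19)=+1, (16|19)=+1; sign (−1)^0·+1^2·+1^5 = +1.
(a,b)_∞: sgn(10545)=+, sgn(370)=+, so +1.
(a,b)_7: α=4, u≡6; β=2, v≡6 (mod 7); (6|7)=-1, (6|7)=-1; sign (−1)^0·-1^2·-1^4 = +1.
(a,b)_5: α=3, u≡4; β=1, v≡1 (mod 5); (4|5)=+1, (1|5)=+1; sign (−1)^0·+1^1·+1^3 = +1.
(a,b)_2: α=6, β=1; u≡1, v≡1 (mod 8); ε(u)ε(v)=0·0, αω(v)=6·0, βω(u)=1·0; sum ≡ 0  ⇒  +1.
(a,b)_3: α=-7, u≡2; β=-4, v≡1 (mod 3); (2|3)=-1, (1|3)=+1; sign (−1)^0·-1^-4·+1^-7 = +1.
(a,b)_37: α=3, u≡9; β=1, v≡36 (mod 37); (9|37)=+1, (36|37)=+1; sign (−1)^0·+1^1·+1^3 = +1.
Ram(a, b) = ∅: the form 10545·x² + 370·y² − z² is isotropic over every ℚ_v, so by Hasse–Minkowski it is isotropic over ℚ.

[]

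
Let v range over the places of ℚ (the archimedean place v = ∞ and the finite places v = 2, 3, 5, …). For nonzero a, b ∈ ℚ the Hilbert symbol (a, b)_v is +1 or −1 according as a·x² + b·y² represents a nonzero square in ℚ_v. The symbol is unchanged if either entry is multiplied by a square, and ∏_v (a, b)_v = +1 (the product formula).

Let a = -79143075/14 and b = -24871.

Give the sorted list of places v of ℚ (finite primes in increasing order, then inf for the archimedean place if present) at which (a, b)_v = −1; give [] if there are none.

[7, 11, 17, inf]

Mod squares: a ≡ -4522, b ≡ -24871. Check v ∈ {∞, 2, 3, 5, 7, 11, 17, 19}.
v=7: a=7^-1·(≡5), b=7^1·(≡3) mod 7; (5|7)=-1, (3|7)=-1; (−1)^{-1·1·3}·(-1)^1·(-1)^-1 = -1.
v=17: a=17^1·(≡14), b=17^1·(≡16) mod 17; (14|17)=-1, (16|17)=+1; (−1)^{1·1·8}·(-1)^1·(+1)^1 = -1.
v=2: v_2(a)=-1, v_2(b)=0; units ≡ 3, 1 (mod 8); ε·ε+αω+βω = 1·0+-1·0+0·1 ≡ 0  ⇒  (a,b)_2 = +1.
v=∞: -4522 < 0 and -24871 < 0  ⇒  (a,b)_∞ = -1.
v=3: a=3^4·(≡2), b=3^0·(≡2) mod 3; (2|3)=-1, (2|3)=-1; (−1)^{4·0·1}·(-1)^0·(-1)^4 = +1.
v=5: a=5^2·(≡3), b=5^0·(≡4) mod 5; (3|5)=-1, (4|5)=+1; (−1)^{2·0·2}·(-1)^0·(+1)^2 = +1.
v=11: a=11^2·(≡6), b=11^1·(≡5) mod 11; (6|11)=-1, (5|11)=+1; (−1)^{2·1·5}·(-1)^1·(+1)^2 = -1.
v=19: a=19^1·(≡11), b=19^1·(≡2) mod 19; (11|19)=+1, (2|19)=-1; (−1)^{1·1·9}·(+1)^1·(-1)^1 = +1.
Ram(-4522, -24871) = {7, 11, 17, ∞}; no ℚ_7-point on the conic.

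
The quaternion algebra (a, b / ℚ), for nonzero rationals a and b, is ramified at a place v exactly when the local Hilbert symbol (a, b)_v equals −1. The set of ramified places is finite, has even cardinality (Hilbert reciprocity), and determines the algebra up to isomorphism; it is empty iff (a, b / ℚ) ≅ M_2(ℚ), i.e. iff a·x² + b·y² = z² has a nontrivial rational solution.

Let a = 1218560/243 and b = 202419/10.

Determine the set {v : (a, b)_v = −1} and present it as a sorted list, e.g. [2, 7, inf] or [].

[3, 5, 7, 17]

Mod squares: a ≡ 3570, b ≡ 510. Check v ∈ {∞, 2, 3, 5, 7, 17}.
v=5: a=5^1·(≡4), b=5^-1·(≡2) mod 5; (4|5)=+1, (2|5)=-1; (−1)^{1·-1·2}·(+1)^-1·(-1)^1 = -1.
v=7: a=7^1·(≡5), b=7^2·(≡5) mod 7; (5|7)=-1, (5|7)=-1; (−1)^{1·2·3}·(-1)^2·(-1)^1 = -1.
v=2: v_2(a)=11, v_2(b)=-1; units ≡ 1, 7 (mod 8); ε·ε+αω+βω = 0·1+11·0+-1·0 ≡ 0  ⇒  (a,b)_2 = +1.
v=17: a=17^1·(≡5), b=17^1·(≡16) mod 17; (5|17)=-1, (16|17)=+1; (−1)^{1·1·8}·(-1)^1·(+1)^1 = -1.
v=∞: 3570 > 0 and 510 > 0  ⇒  (a,b)_∞ = +1.
v=3: a=3^-5·(≡2), b=3^5·(≡2) mod 3; (2|3)=-1, (2|3)=-1; (−1)^{-5·5·1}·(-1)^5·(-1)^-5 = -1.
(3570, 510 / ℚ) ramifies at {3, 5, 7, 17}: a division algebra.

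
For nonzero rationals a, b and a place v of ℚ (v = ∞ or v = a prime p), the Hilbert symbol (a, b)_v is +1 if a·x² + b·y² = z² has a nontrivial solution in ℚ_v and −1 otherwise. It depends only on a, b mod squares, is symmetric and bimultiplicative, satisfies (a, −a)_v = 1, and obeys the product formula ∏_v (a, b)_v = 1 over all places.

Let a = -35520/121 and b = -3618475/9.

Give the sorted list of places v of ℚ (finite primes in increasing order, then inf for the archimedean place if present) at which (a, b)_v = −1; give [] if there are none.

Mod squares: a ≡ -555, b ≡ -144739. Check v ∈ {∞, 2, 3, 5, 7, 11, 23, 29, 31, 37}.
v=3: a=3^1·(≡1), b=3^-2·(≡2) mod 3; (1|3)=+1, (2|3)=-1; (−1)^{1·-2·1}·(+1)^-2·(-1)^1 = -1.
v=37: a=37^1·(≡15), b=37^0·(≡18) mod 37; (15|37)=-1, (18|37)=-1; (−1)^{1·0·18}·(-1)^0·(-1)^1 = -1.
v=5: a=5^1·(≡1), b=5^2·(≡4) mod 5; (1|5)=+1, (4|5)=+1; (−1)^{1·2·2}·(+1)^2·(+1)^1 = +1.
v=29: a=29^0·(≡1), b=29^1·(≡11) mod 29; (1|29)=+1, (11|29)=-1; (−1)^{0·1·14}·(+1)^1·(-1)^0 = +1.
v=11: a=11^-2·(≡10), b=11^0·(≡7) mod 11; (10|11)=-1, (7|11)=-1; (−1)^{-2·0·5}·(-1)^0·(-1)^-2 = +1.
v=23: a=23^0·(≡14), b=23^1·(≡2) mod 23; (14|23)=-1, (2|23)=+1; (−1)^{0·1·11}·(-1)^1·(+1)^0 = -1.
v=∞: -555 < 0 and -144739 < 0  ⇒  (a,b)_∞ = -1.
v=2: v_2(a)=6, v_2(b)=0; units ≡ 5, 5 (mod 8); ε·ε+αω+βω = 0·0+6·1+0·1 ≡ 0  ⇒  (a,b)_2 = +1.
v=7: a=7^0·(≡6), b=7^1·(≡2) mod 7; (6|7)=-1, (2|7)=+1; (−1)^{0·1·3}·(-1)^1·(+1)^0 = -1.
v=31: a=31^0·(≡29), b=31^1·(≡23) mod 31; (29|31)=-1, (23|31)=-1; (−1)^{0·1·15}·(-1)^1·(-1)^0 = -1.
(-555, -144739 / ℚ) ramifies at {3, 7, 23, 31, 37, ∞}: a division algebra.

[3, 7, 23, 31, 37, inf]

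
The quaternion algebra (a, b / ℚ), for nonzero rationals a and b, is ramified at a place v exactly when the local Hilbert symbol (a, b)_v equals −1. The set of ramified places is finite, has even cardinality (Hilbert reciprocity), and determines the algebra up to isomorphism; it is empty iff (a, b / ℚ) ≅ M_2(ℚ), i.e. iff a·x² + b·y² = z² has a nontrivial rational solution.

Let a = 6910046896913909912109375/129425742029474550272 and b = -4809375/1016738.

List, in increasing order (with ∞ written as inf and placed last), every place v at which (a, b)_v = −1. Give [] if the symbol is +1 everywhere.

[5, 11, 17, 19]

(a, b) ≡ (1870, -190) mod (ℚ^×)²; places V = {2, 3, 5, 11, 13, 17, 19, 23, 31, 43, ∞}.
(a,b)_13: α=2, u≡2; β=0, v≡5 (mod 13); (2|13)=-1, (5|13)=-1; sign (−1)^0·-1^0·-1^2 = +1.
(a,b)_3: α=8, u≡1; β=4, v≡2 (mod 3); (1|3)=+1, (2|3)=-1; sign (−1)^0·+1^4·-1^8 = +1.
(a,b)_43: α=-2, u≡14; β=0, v≡1 (mod 43); (14|43)=+1, (1|43)=+1; sign (−1)^0·+1^0·+1^-2 = +1.
(a,b)_5: α=17, u≡4; β=5, v≡2 (mod 5); (4|5)=+1, (2|5)=-1; sign (−1)^0·+1^5·-1^17 = -1.
(a,b)_31: α=-4, u≡20; β=-2, v≡30 (mod 31); (20|31)=+1, (30|31)=-1; sign (−1)^0·+1^-2·-1^-4 = +1.
(a,b)_∞: sgn(1870)=+, sgn(-190)=−, so +1.
(a,b)_23: α=-6, u≡11; β=-2, v≡19 (mod 23); (11|23)=-1, (19|23)=-1; sign (−1)^0·-1^-2·-1^-6 = +1.
(a,b)_2: α=-9, β=-1; u≡7, v≡1 (mod 8); ε(u)ε(v)=1·0, αω(v)=-9·0, βω(u)=-1·0; sum ≡ 0  ⇒  +1.
(a,b)_19: α=2, u≡3; β=1, v≡5 (mod 19); (3|19)=-1, (5|19)=+1; sign (−1)^0·-1^1·+1^2 = -1.
(a,b)_11: α=3, u≡9; β=0, v≡7 (mod 11); (9|11)=+1, (7|11)=-1; sign (−1)^0·+1^0·-1^3 = -1.
(a,b)_17: α=1, u≡15; β=0, v≡5 (mod 17); (15|17)=+1, (5|17)=-1; sign (−1)^0·+1^0·-1^1 = -1.
Ram(1870, -190) = {5, 11, 17, 19}; no ℚ_5-point on the conic.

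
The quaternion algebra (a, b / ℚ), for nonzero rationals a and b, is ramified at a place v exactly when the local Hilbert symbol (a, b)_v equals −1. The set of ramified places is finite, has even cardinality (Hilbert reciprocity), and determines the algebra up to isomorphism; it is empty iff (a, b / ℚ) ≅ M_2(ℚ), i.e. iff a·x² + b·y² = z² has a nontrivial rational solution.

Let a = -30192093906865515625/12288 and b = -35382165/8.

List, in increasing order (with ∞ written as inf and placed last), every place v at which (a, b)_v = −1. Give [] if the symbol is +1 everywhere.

(a, b) ≡ (-51051, -2730) mod (ℚ^×)²; places V = {2, 3, 5, 7, 11, 13, 17, 23, ∞}.
(a,b)_3: α=-1, u≡2; β=1, v≡2 (mod 3); (2|3)=-1, (2|3)=-1; sign (−1)^1·-1^1·-1^-1 = -1.
(a,b)_7: α=5, u≡1; β=3, v≡4 (mod 7); (1|7)=+1, (4|7)=+1; sign (−1)^1·+1^3·+1^5 = -1.
(a,b)_2: α=-12, β=-3; u≡5, v≡3 (mod 8); ε(u)ε(v)=0·1, αω(v)=-12·1, βω(u)=-3·1; sum ≡ 1  ⇒  -1.
(a,b)_23: α=4, u≡12; β=2, v≡20 (mod 23); (12|23)=+1, (20|23)=-1; sign (−1)^0·+1^2·-1^4 = +1.
(a,b)_11: α=1, u≡9; β=0, v≡9 (mod 11); (9|11)=+1, (9|11)=+1; sign (−1)^0·+1^0·+1^1 = +1.
(a,b)_17: α=1, u≡10; β=0, v≡11 (mod 17); (10|17)=-1, (11|17)=-1; sign (−1)^0·-1^0·-1^1 = -1.
(a,b)_5: α=6, u≡4; β=1, v≡4 (mod 5); (4|5)=+1, (4|5)=+1; sign (−1)^0·+1^1·+1^6 = +1.
(a,b)_13: α=3, u≡3; β=1, v≡5 (mod 13); (3|13)=+1, (5|13)=-1; sign (−1)^0·+1^1·-1^3 = -1.
(a,b)_∞: sgn(-51051)=−, sgn(-2730)=−, so -1.
|Ram(-51051, -2730)| = 6, even; anisotropic at {2, 3, 7, 13, 17, ∞}.

[2, 3, 7, 13, 17, inf]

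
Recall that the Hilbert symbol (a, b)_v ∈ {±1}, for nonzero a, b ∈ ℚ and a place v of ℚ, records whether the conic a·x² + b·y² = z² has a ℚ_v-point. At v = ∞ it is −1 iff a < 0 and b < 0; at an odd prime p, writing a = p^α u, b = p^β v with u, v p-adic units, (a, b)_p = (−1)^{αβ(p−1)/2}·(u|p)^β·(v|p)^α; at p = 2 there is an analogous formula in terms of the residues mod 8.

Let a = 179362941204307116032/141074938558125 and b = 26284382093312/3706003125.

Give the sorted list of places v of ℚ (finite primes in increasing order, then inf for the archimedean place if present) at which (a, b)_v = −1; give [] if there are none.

(a, b) ≡ (221, 10) mod (ℚ^×)²; places V = {2, 3, 5, 7, 11, 13, 17, ∞}.
(a,b)_13: α=-1, u≡10; β=0, v≡3 (mod 13); (10|13)=+1, (3|13)=+1; sign (−1)^0·+1^0·+1^-1 = +1.
(a,b)_17: α=5, u≡9; β=4, v≡3 (mod 17); (9|17)=+1, (3|17)=-1; sign (−1)^0·+1^4·-1^5 = -1.
(a,b)_3: α=-4, u≡2; β=-4, v≡1 (mod 3); (2|3)=-1, (1|3)=+1; sign (−1)^0·-1^-4·+1^-4 = +1.
(a,b)_11: α=-8, u≡3; β=-4, v≡6 (mod 11); (3|11)=+1, (6|11)=-1; sign (−1)^0·+1^-4·-1^-8 = +1.
(a,b)_5: α=-4, u≡4; β=-5, v≡2 (mod 5); (4|5)=+1, (2|5)=-1; sign (−1)^0·+1^-5·-1^-4 = +1.
(a,b)_2: α=30, β=17; u≡5, v≡5 (mod 8); ε(u)ε(v)=0·0, αω(v)=30·1, βω(u)=17·1; sum ≡ 1  ⇒  -1.
(a,b)_∞: sgn(221)=+, sgn(10)=+, so +1.
(a,b)_7: α=6, u≡1; β=4, v≡5 (mod 7); (1|7)=+1, (5|7)=-1; sign (−1)^0·+1^4·-1^6 = +1.
(221, 10 / ℚ) ramifies at {2, 17}: a division algebra.

[2, 17]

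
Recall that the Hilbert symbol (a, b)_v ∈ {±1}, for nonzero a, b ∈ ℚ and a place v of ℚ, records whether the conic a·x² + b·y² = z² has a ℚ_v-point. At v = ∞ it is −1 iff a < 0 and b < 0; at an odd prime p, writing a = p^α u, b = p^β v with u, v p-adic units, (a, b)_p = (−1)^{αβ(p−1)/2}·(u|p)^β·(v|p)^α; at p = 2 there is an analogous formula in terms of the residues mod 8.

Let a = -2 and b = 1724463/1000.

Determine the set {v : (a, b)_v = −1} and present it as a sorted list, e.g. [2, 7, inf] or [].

Mod squares: a ≡ -2, b ≡ 6630. Check v ∈ {∞, 2, 3, 5, 13, 17}.
v=∞: -2 < 0 and 6630 > 0  ⇒  (a,b)_∞ = +1.
v=5: a=5^0·(≡3), b=5^-3·(≡1) mod 5; (3|5)=-1, (1|5)=+1; (−1)^{0·-3·2}·(-1)^-3·(+1)^0 = -1.
v=13: a=13^0·(≡11), b=13^1·(≡1) mod 13; (11|13)=-1, (1|13)=+1; (−1)^{0·1·6}·(-1)^1·(+1)^0 = -1.
v=2: v_2(a)=1, v_2(b)=-3; units ≡ 7, 3 (mod 8); ε·ε+αω+βω = 1·1+1·1+-3·0 ≡ 0  ⇒  (a,b)_2 = +1.
v=17: a=17^0·(≡15), b=17^3·(≡2) mod 17; (15|17)=+1, (2|17)=+1; (−1)^{0·3·8}·(+1)^3·(+1)^0 = +1.
v=3: a=3^0·(≡1), b=3^3·(≡2) mod 3; (1|3)=+1, (2|3)=-1; (−1)^{0·3·1}·(+1)^3·(-1)^0 = +1.
Ram(-2, 6630) = {5, 13}; no ℚ_5-point on the conic.

[5, 13]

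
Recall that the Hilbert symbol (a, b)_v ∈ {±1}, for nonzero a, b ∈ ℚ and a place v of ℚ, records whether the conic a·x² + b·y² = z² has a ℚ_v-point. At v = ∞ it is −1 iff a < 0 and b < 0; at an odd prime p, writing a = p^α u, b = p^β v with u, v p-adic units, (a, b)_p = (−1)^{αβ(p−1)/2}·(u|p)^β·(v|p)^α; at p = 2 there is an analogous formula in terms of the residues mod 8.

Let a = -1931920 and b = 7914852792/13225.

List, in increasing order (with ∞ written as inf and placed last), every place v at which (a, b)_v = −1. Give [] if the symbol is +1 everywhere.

[2, 5, 11, 17, 31, 43]

(a, b) ≡ (-120745, 498542) mod (ℚ^×)²; places V = {2, 3, 5, 7, 11, 17, 19, 23, 31, 41, 43, ∞}.
(a,b)_17: α=0, u≡11; β=1, v≡2 (mod 17); (11|17)=-1, (2|17)=+1; sign (−1)^0·-1^1·+1^0 = -1.
(a,b)_7: α=0, u≡3; β=2, v≡2 (mod 7); (3|7)=-1, (2|7)=+1; sign (−1)^0·-1^2·+1^0 = +1.
(a,b)_∞: sgn(-120745)=−, sgn(498542)=+, so +1.
(a,b)_41: α=1, u≡30; β=0, v≡9 (mod 41); (30|41)=-1, (9|41)=+1; sign (−1)^0·-1^0·+1^1 = +1.
(a,b)_43: α=0, u≡27; β=1, v≡37 (mod 43); (27|43)=-1, (37|43)=-1; sign (−1)^0·-1^1·-1^0 = -1.
(a,b)_23: α=0, u≡11; β=-2, v≡5 (mod 23); (11|23)=-1, (5|23)=-1; sign (−1)^0·-1^-2·-1^0 = +1.
(a,b)_31: α=1, u≡21; β=1, v≡23 (mod 31); (21|31)=-1, (23|31)=-1; sign (−1)^1·-1^1·-1^1 = -1.
(a,b)_19: α=1, u≡8; β=0, v≡11 (mod 19); (8|19)=-1, (11|19)=+1; sign (−1)^0·-1^0·+1^1 = +1.
(a,b)_5: α=1, u≡1; β=-2, v≡3 (mod 5); (1|5)=+1, (3|5)=-1; sign (−1)^0·+1^-2·-1^1 = -1.
(a,b)_3: α=0, u≡2; β=4, v≡2 (mod 3); (2|3)=-1, (2|3)=-1; sign (−1)^0·-1^4·-1^0 = +1.
(a,b)_2: α=4, β=3; u≡7, v≡7 (mod 8); ε(u)ε(v)=1·1, αω(v)=4·0, βω(u)=3·0; sum ≡ 1  ⇒  -1.
(a,b)_11: α=0, u≡10; β=1, v≡2 (mod 11); (10|11)=-1, (2|11)=-1; sign (−1)^0·-1^1·-1^0 = -1.
(-120745, 498542 / ℚ) ramifies at {2, 5, 11, 17, 31, 43}: a division algebra.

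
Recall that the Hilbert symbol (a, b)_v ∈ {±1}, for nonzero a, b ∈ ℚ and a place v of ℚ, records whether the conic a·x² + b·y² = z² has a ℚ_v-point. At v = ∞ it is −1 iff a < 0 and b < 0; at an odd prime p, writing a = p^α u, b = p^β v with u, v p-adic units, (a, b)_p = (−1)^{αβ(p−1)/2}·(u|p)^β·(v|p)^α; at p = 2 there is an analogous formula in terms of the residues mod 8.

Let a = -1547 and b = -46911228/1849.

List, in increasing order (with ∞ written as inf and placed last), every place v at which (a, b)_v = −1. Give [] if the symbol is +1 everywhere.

(a, b) ≡ (-1547, -663) mod (ℚ^×)²; places V = {2, 3, 7, 13, 17, 19, 43, ∞}.
(a,b)_∞: sgn(-1547)=−, sgn(-663)=−, so -1.
(a,b)_43: α=0, u≡1; β=-2, v≡9 (mod 43); (1|43)=+1, (9|43)=+1; sign (−1)^0·+1^-2·+1^0 = +1.
(a,b)_17: α=1, u≡11; β=1, v≡11 (mod 17); (11|17)=-1, (11|17)=-1; sign (−1)^0·-1^1·-1^1 = +1.
(a,b)_3: α=0, u≡1; β=1, v≡1 (mod 3); (1|3)=+1, (1|3)=+1; sign (−1)^0·+1^1·+1^0 = +1.
(a,b)_2: α=0, β=2; u≡5, v≡1 (mod 8); ε(u)ε(v)=0·0, αω(v)=0·0, βω(u)=2·1; sum ≡ 0  ⇒  +1.
(a,b)_7: α=1, u≡3; β=2, v≡4 (mod 7); (3|7)=-1, (4|7)=+1; sign (−1)^0·-1^2·+1^1 = +1.
(a,b)_19: α=0, u≡11; β=2, v≡2 (mod 19); (11|19)=+1, (2|19)=-1; sign (−1)^0·+1^2·-1^0 = +1.
(a,b)_13: α=1, u≡11; β=1, v≡12 (mod 13); (11|13)=-1, (12|13)=+1; sign (−1)^0·-1^1·+1^1 = -1.
Ram(-1547, -663) = {13, ∞}; no ℚ_13-point on the conic.

[13, inf]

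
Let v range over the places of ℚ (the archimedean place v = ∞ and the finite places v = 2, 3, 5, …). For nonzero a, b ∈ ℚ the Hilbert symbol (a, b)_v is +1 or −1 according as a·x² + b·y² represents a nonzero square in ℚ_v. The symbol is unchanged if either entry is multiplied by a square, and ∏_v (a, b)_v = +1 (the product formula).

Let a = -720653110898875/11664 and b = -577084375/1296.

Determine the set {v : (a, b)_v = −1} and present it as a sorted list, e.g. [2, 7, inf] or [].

(a, b) ≡ (-5059195, -923335) mod (ℚ^×)²; places V = {2, 3, 5, 7, 11, 23, 29, 31, 37, 41, ∞}.
(a,b)_31: α=2, u≡1; β=1, v≡26 (mod 31); (1|31)=+1, (26|31)=-1; sign (−1)^0·+1^1·-1^2 = +1.
(a,b)_11: α=2, u≡8; β=0, v≡5 (mod 11); (8|11)=-1, (5|11)=+1; sign (−1)^0·-1^0·+1^2 = +1.
(a,b)_37: α=1, u≡19; β=1, v≡31 (mod 37); (19|37)=-1, (31|37)=-1; sign (−1)^0·-1^1·-1^1 = +1.
(a,b)_23: α=1, u≡17; β=1, v≡18 (mod 23); (17|23)=-1, (18|23)=+1; sign (−1)^1·-1^1·+1^1 = +1.
(a,b)_∞: sgn(-5059195)=−, sgn(-923335)=−, so -1.
(a,b)_3: α=-6, u≡2; β=-4, v≡2 (mod 3); (2|3)=-1, (2|3)=-1; sign (−1)^0·-1^-4·-1^-6 = +1.
(a,b)_7: α=2, u≡6; β=1, v≡6 (mod 7); (6|7)=-1, (6|7)=-1; sign (−1)^0·-1^1·-1^2 = -1.
(a,b)_5: α=3, u≡1; β=5, v≡3 (mod 5); (1|5)=+1, (3|5)=-1; sign (−1)^0·+1^5·-1^3 = -1.
(a,b)_2: α=-4, β=-4; u≡5, v≡1 (mod 8); ε(u)ε(v)=0·0, αω(v)=-4·0, βω(u)=-4·1; sum ≡ 0  ⇒  +1.
(a,b)_41: α=1, u≡12; β=0, v≡35 (mod 41); (12|41)=-1, (35|41)=-1; sign (−1)^0·-1^0·-1^1 = -1.
(a,b)_29: α=1, u≡7; β=0, v≡20 (mod 29); (7|29)=+1, (20|29)=+1; sign (−1)^0·+1^0·+1^1 = +1.
Ram(-5059195, -923335) = {5, 7, 41, ∞}; no ℚ_5-point on the conic.

[5, 7, 41, inf]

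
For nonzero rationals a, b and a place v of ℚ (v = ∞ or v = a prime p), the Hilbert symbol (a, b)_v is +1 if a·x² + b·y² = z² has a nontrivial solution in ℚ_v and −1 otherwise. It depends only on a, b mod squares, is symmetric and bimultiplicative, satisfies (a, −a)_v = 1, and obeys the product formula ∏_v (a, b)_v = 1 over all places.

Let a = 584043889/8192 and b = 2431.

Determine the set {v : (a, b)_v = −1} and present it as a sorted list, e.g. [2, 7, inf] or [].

[11, 13]

Mod squares: a ≡ 2, b ≡ 2431. Check v ∈ {∞, 2, 11, 13, 17}.
v=17: a=17^0·(≡1), b=17^1·(≡7) mod 17; (1|17)=+1, (7|17)=-1; (−1)^{0·1·8}·(+1)^1·(-1)^0 = +1.
v=2: v_2(a)=-13, v_2(b)=0; units ≡ 1, 7 (mod 8); ε·ε+αω+βω = 0·1+-13·0+0·0 ≡ 0  ⇒  (a,b)_2 = +1.
v=∞: 2 > 0 and 2431 > 0  ⇒  (a,b)_∞ = +1.
v=11: a=11^2·(≡8), b=11^1·(≡1) mod 11; (8|11)=-1, (1|11)=+1; (−1)^{2·1·5}·(-1)^1·(+1)^2 = -1.
v=13: a=13^6·(≡2), b=13^1·(≡5) mod 13; (2|13)=-1, (5|13)=-1; (−1)^{6·1·6}·(-1)^1·(-1)^6 = -1.
|Ram(2, 2431)| = 2, even; anisotropic at {11, 13}.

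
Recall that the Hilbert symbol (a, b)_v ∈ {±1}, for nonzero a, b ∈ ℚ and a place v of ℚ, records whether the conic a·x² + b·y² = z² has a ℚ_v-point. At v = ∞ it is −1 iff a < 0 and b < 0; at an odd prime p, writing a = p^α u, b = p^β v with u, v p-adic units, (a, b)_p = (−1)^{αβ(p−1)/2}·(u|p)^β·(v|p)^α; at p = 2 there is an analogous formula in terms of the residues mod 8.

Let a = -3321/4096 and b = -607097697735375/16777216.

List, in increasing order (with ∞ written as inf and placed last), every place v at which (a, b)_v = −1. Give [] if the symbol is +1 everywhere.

[43, inf]

(a, b) ≡ (-41, -44935) mod (ℚ^×)²; places V = {2, 3, 5, 7, 11, 19, 41, 43, ∞}.
(a,b)_5: α=0, u≡4; β=3, v≡2 (mod 5); (4|5)=+1, (2|5)=-1; sign (−1)^0·+1^3·-1^0 = +1.
(a,b)_41: α=1, u≡10; β=2, v≡33 (mod 41); (10|41)=+1, (33|41)=+1; sign (−1)^0·+1^2·+1^1 = +1.
(a,b)_3: α=4, u≡1; β=8, v≡2 (mod 3); (1|3)=+1, (2|3)=-1; sign (−1)^0·+1^8·-1^4 = +1.
(a,b)_7: α=0, u≡4; β=2, v≡5 (mod 7); (4|7)=+1, (5|7)=-1; sign (−1)^0·+1^2·-1^0 = +1.
(a,b)_2: α=-12, β=-24; u≡7, v≡1 (mod 8); ε(u)ε(v)=1·0, αω(v)=-12·0, βω(u)=-24·0; sum ≡ 0  ⇒  +1.
(a,b)_43: α=0, u≡3; β=1, v≡37 (mod 43); (3|43)=-1, (37|43)=-1; sign (−1)^0·-1^1·-1^0 = -1.
(a,b)_∞: sgn(-41)=−, sgn(-44935)=−, so -1.
(a,b)_19: α=0, u≡9; β=1, v≡13 (mod 19); (9|19)=+1, (13|19)=-1; sign (−1)^0·+1^1·-1^0 = +1.
(a,b)_11: α=0, u≡3; β=1, v≡10 (mod 11); (3|11)=+1, (10|11)=-1; sign (−1)^0·+1^1·-1^0 = +1.
Ram(-41, -44935) = {43, ∞}; no ℚ_43-point on the conic.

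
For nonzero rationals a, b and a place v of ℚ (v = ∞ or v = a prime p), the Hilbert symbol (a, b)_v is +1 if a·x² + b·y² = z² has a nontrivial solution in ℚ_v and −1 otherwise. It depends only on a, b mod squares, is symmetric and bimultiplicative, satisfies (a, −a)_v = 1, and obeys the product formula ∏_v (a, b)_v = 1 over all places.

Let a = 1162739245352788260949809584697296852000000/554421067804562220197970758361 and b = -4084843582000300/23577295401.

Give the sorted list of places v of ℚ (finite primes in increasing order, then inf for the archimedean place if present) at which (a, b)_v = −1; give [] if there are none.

(a, b) ≡ (53, -12427387) mod (ℚ^×)²; places V = {2, 3, 5, 7, 11, 19, 29, 37, 41, 43, 47, 53, ∞}.
(a,b)_11: α=-12, u≡3; β=-4, v≡7 (mod 11); (3|11)=+1, (7|11)=-1; sign (−1)^0·+1^-4·-1^-12 = +1.
(a,b)_3: α=-16, u≡2; β=-6, v≡2 (mod 3); (2|3)=-1, (2|3)=-1; sign (−1)^0·-1^-6·-1^-16 = +1.
(a,b)_43: α=2, u≡10; β=1, v≡33 (mod 43); (10|43)=+1, (33|43)=-1; sign (−1)^0·+1^1·-1^2 = +1.
(a,b)_53: α=3, u≡4; β=1, v≡38 (mod 53); (4|53)=+1, (38|53)=+1; sign (−1)^0·+1^1·+1^3 = +1.
(a,b)_37: α=6, u≡1; β=2, v≡27 (mod 37); (1|37)=+1, (27|37)=+1; sign (−1)^0·+1^2·+1^6 = +1.
(a,b)_5: α=6, u≡3; β=2, v≡3 (mod 5); (3|5)=-1, (3|5)=-1; sign (−1)^0·-1^2·-1^6 = +1.
(a,b)_19: α=2, u≡13; β=1, v≡14 (mod 19); (13|19)=-1, (14|19)=-1; sign (−1)^0·-1^1·-1^2 = -1.
(a,b)_2: α=8, β=2; u≡5, v≡5 (mod 8); ε(u)ε(v)=0·0, αω(v)=8·1, βω(u)=2·1; sum ≡ 0  ⇒  +1.
(a,b)_7: α=14, u≡2; β=5, v≡3 (mod 7); (2|7)=+1, (3|7)=-1; sign (−1)^0·+1^5·-1^14 = +1.
(a,b)_29: α=-2, u≡7; β=0, v≡18 (mod 29); (7|29)=+1, (18|29)=-1; sign (−1)^0·+1^0·-1^-2 = +1.
(a,b)_41: α=2, u≡3; β=1, v≡24 (mod 41); (3|41)=-1, (24|41)=-1; sign (−1)^0·-1^1·-1^2 = -1.
(a,b)_47: α=-4, u≡6; β=-2, v≡6 (mod 47); (6|47)=+1, (6|47)=+1; sign (−1)^0·+1^-2·+1^-4 = +1.
(a,b)_∞: sgn(53)=+, sgn(-12427387)=−, so +1.
(53, -12427387 / ℚ) ramifies at {19, 41}: a division algebra.

[19, 41]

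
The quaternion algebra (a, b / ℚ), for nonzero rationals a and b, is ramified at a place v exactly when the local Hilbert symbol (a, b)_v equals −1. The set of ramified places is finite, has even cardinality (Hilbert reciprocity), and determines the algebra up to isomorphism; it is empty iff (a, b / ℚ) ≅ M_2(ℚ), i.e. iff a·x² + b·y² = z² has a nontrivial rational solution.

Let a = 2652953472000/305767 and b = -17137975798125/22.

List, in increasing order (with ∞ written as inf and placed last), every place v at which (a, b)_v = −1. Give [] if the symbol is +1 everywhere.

[2, 3]

Mod squares: a ≡ 1365, b ≡ -286. Check v ∈ {∞, 2, 3, 5, 7, 11, 13, 19}.
v=19: a=19^-2·(≡16), b=19^0·(≡12) mod 19; (16|19)=+1, (12|19)=-1; (−1)^{-2·0·9}·(+1)^0·(-1)^-2 = +1.
v=7: a=7^-1·(≡6), b=7^2·(≡1) mod 7; (6|7)=-1, (1|7)=+1; (−1)^{-1·2·3}·(-1)^2·(+1)^-1 = +1.
v=5: a=5^3·(≡3), b=5^4·(≡4) mod 5; (3|5)=-1, (4|5)=+1; (−1)^{3·4·2}·(-1)^4·(+1)^3 = +1.
v=13: a=13^1·(≡12), b=13^1·(≡1) mod 13; (12|13)=+1, (1|13)=+1; (−1)^{1·1·6}·(+1)^1·(+1)^1 = +1.
v=11: a=11^-2·(≡5), b=11^-1·(≡8) mod 11; (5|11)=+1, (8|11)=-1; (−1)^{-2·-1·5}·(+1)^-1·(-1)^-2 = +1.
v=2: v_2(a)=10, v_2(b)=-1; units ≡ 5, 1 (mod 8); ε·ε+αω+βω = 0·0+10·0+-1·1 ≡ 1  ⇒  (a,b)_2 = -1.
v=∞: 1365 > 0 and -286 < 0  ⇒  (a,b)_∞ = +1.
v=3: a=3^13·(≡2), b=3^16·(≡2) mod 3; (2|3)=-1, (2|3)=-1; (−1)^{13·16·1}·(-1)^16·(-1)^13 = -1.
(1365, -286 / ℚ) ramifies at {2, 3}: a division algebra.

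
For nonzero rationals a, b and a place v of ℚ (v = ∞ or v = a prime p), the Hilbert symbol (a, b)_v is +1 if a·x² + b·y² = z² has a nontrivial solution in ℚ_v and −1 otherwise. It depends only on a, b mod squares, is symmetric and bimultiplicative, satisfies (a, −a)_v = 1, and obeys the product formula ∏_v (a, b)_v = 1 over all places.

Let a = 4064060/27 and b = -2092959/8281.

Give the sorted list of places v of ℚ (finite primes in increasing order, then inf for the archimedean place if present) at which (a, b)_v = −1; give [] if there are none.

[3, 11, 13, 29]

(a, b) ≡ (62205, -319) mod (ℚ^×)²; places V = {2, 3, 5, 7, 11, 13, 29, ∞}.
(a,b)_∞: sgn(62205)=+, sgn(-319)=−, so +1.
(a,b)_2: α=2, β=0; u≡5, v≡1 (mod 8); ε(u)ε(v)=0·0, αω(v)=2·0, βω(u)=0·1; sum ≡ 0  ⇒  +1.
(a,b)_29: α=1, u≡23; β=1, v≡26 (mod 29); (23|29)=+1, (26|29)=-1; sign (−1)^0·+1^1·-1^1 = -1.
(a,b)_3: α=-3, u≡2; β=8, v≡2 (mod 3); (2|3)=-1, (2|3)=-1; sign (−1)^0·-1^8·-1^-3 = -1.
(a,b)_13: α=1, u≡9; β=-2, v≡8 (mod 13); (9|13)=+1, (8|13)=-1; sign (−1)^0·+1^-2·-1^1 = -1.
(a,b)_7: α=2, u≡3; β=-2, v≡6 (mod 7); (3|7)=-1, (6|7)=-1; sign (−1)^0·-1^-2·-1^2 = +1.
(a,b)_5: α=1, u≡1; β=0, v≡1 (mod 5); (1|5)=+1, (1|5)=+1; sign (−1)^0·+1^0·+1^1 = +1.
(a,b)_11: α=1, u≡5; β=1, v≡1 (mod 11); (5|11)=+1, (1|11)=+1; sign (−1)^1·+1^1·+1^1 = -1.
|Ram(62205, -319)| = 4, even; anisotropic at {3, 11, 13, 29}.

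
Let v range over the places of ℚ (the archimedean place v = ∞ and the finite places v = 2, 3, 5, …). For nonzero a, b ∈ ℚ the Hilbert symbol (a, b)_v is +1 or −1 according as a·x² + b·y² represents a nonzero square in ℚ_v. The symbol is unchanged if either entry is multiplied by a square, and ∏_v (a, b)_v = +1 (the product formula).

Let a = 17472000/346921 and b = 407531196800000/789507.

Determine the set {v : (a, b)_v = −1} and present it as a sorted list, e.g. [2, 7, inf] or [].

[2, 5, 7, 13]

(a, b) ≡ (2730, 1365) mod (ℚ^×)²; places V = {2, 3, 5, 7, 13, 19, 31, ∞}.
(a,b)_13: α=1, u≡7; β=5, v≡4 (mod 13); (7|13)=-1, (4|13)=+1; sign (−1)^0·-1^5·+1^1 = -1.
(a,b)_3: α=1, u≡1; β=-7, v≡2 (mod 3); (1|3)=+1, (2|3)=-1; sign (−1)^1·+1^-7·-1^1 = +1.
(a,b)_∞: sgn(2730)=+, sgn(1365)=+, so +1.
(a,b)_2: α=9, β=10; u≡5, v≡5 (mod 8); ε(u)ε(v)=0·0, αω(v)=9·1, βω(u)=10·1; sum ≡ 1  ⇒  -1.
(a,b)_19: α=-2, u≡12; β=-2, v≡7 (mod 19); (12|19)=-1, (7|19)=+1; sign (−1)^0·-1^-2·+1^-2 = +1.
(a,b)_31: α=-2, u≡20; β=0, v≡10 (mod 31); (20|31)=+1, (10|31)=+1; sign (−1)^0·+1^0·+1^-2 = +1.
(a,b)_5: α=3, u≡1; β=5, v≡3 (mod 5); (1|5)=+1, (3|5)=-1; sign (−1)^0·+1^5·-1^3 = -1.
(a,b)_7: α=1, u≡3; β=3, v≡3 (mod 7); (3|7)=-1, (3|7)=-1; sign (−1)^1·-1^3·-1^1 = -1.
|Ram(2730, 1365)| = 4, even; anisotropic at {2, 5, 7, 13}.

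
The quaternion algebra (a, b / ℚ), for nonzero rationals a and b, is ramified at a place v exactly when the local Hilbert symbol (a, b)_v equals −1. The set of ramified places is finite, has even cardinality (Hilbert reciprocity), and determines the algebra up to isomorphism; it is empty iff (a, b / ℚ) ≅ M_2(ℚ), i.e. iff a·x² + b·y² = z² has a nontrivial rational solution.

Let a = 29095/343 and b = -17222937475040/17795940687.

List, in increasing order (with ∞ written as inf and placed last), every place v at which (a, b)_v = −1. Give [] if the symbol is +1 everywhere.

[5, 11]

Mod squares: a ≡ 385, b ≡ -770. Check v ∈ {∞, 2, 3, 5, 7, 11, 17, 23}.
v=7: a=7^-3·(≡3), b=7^-11·(≡2) mod 7; (3|7)=-1, (2|7)=+1; (−1)^{-3·-11·3}·(-1)^-11·(+1)^-3 = +1.
v=11: a=11^1·(≡8), b=11^3·(≡6) mod 11; (8|11)=-1, (6|11)=-1; (−1)^{1·3·5}·(-1)^3·(-1)^1 = -1.
v=2: v_2(a)=0, v_2(b)=5; units ≡ 1, 7 (mod 8); ε·ε+αω+βω = 0·1+0·0+5·0 ≡ 0  ⇒  (a,b)_2 = +1.
v=3: a=3^0·(≡1), b=3^-2·(≡1) mod 3; (1|3)=+1, (1|3)=+1; (−1)^{0·-2·1}·(+1)^-2·(+1)^0 = +1.
v=23: a=23^2·(≡7), b=23^4·(≡12) mod 23; (7|23)=-1, (12|23)=+1; (−1)^{2·4·11}·(-1)^4·(+1)^2 = +1.
v=∞: 385 > 0 and -770 < 0  ⇒  (a,b)_∞ = +1.
v=5: a=5^1·(≡3), b=5^1·(≡1) mod 5; (3|5)=-1, (1|5)=+1; (−1)^{1·1·2}·(-1)^1·(+1)^1 = -1.
v=17: a=17^0·(≡14), b=17^2·(≡14) mod 17; (14|17)=-1, (14|17)=-1; (−1)^{0·2·8}·(-1)^2·(-1)^0 = +1.
|Ram(385, -770)| = 2, even; anisotropic at {5, 11}.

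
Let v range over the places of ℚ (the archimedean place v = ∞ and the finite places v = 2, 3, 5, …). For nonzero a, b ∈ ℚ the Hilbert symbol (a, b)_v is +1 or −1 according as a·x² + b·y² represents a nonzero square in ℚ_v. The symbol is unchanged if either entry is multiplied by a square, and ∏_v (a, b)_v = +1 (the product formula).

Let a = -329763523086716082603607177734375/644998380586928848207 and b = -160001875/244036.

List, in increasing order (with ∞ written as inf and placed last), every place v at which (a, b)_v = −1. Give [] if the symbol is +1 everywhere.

(a, b) ≡ (-121737, -187) mod (ℚ^×)²; places V = {2, 3, 5, 7, 11, 13, 17, 19, 31, 37, ∞}.
(a,b)_13: α=-8, u≡2; β=-2, v≡6 (mod 13); (2|13)=-1, (6|13)=-1; sign (−1)^0·-1^-2·-1^-8 = +1.
(a,b)_11: α=3, u≡6; β=1, v≡5 (mod 11); (6|11)=-1, (5|11)=+1; sign (−1)^1·-1^1·+1^3 = +1.
(a,b)_3: α=9, u≡2; β=0, v≡2 (mod 3); (2|3)=-1, (2|3)=-1; sign (−1)^0·-1^0·-1^9 = -1.
(a,b)_17: α=5, u≡16; β=1, v≡5 (mod 17); (16|17)=+1, (5|17)=-1; sign (−1)^0·+1^1·-1^5 = -1.
(a,b)_19: α=-6, u≡10; β=-2, v≡15 (mod 19); (10|19)=-1, (15|19)=-1; sign (−1)^0·-1^-2·-1^-6 = +1.
(a,b)_5: α=16, u≡2; β=4, v≡2 (mod 5); (2|5)=-1, (2|5)=-1; sign (−1)^0·-1^4·-1^16 = +1.
(a,b)_7: α=-5, u≡4; β=0, v≡1 (mod 7); (4|7)=+1, (1|7)=+1; sign (−1)^0·+1^0·+1^-5 = +1.
(a,b)_∞: sgn(-121737)=−, sgn(-187)=−, so -1.
(a,b)_31: α=1, u≡18; β=0, v≡17 (mod 31); (18|31)=+1, (17|31)=-1; sign (−1)^0·+1^0·-1^1 = -1.
(a,b)_2: α=0, β=-2; u≡7, v≡5 (mod 8); ε(u)ε(v)=1·0, αω(v)=0·1, βω(u)=-2·0; sum ≡ 0  ⇒  +1.
(a,b)_37: α=4, u≡34; β=2, v≡18 (mod 37); (34|37)=+1, (18|37)=-1; sign (−1)^0·+1^2·-1^4 = +1.
(-121737, -187 / ℚ) ramifies at {3, 17, 31, ∞}: a division algebra.

[3, 17, 31, inf]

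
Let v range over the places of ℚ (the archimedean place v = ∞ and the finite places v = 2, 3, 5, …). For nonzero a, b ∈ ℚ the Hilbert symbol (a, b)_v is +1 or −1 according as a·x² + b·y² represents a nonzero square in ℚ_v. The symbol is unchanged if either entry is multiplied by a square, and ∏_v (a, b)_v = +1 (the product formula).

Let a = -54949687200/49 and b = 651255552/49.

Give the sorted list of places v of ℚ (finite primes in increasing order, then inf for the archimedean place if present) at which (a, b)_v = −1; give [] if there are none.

[2, 3]

(a, b) ≡ (-58, 87) mod (ℚ^×)²; places V = {2, 3, 5, 7, 19, 29, ∞}.
(a,b)_3: α=8, u≡2; β=5, v≡2 (mod 3); (2|3)=-1, (2|3)=-1; sign (−1)^0·-1^5·-1^8 = -1.
(a,b)_∞: sgn(-58)=−, sgn(87)=+, so +1.
(a,b)_19: α=2, u≡15; β=2, v≡7 (mod 19); (15|19)=-1, (7|19)=+1; sign (−1)^0·-1^2·+1^2 = +1.
(a,b)_5: α=2, u≡3; β=0, v≡3 (mod 5); (3|5)=-1, (3|5)=-1; sign (−1)^0·-1^0·-1^2 = +1.
(a,b)_2: α=5, β=8; u≡3, v≡7 (mod 8); ε(u)ε(v)=1·1, αω(v)=5·0, βω(u)=8·1; sum ≡ 1  ⇒  -1.
(a,b)_29: α=1, u≡14; β=1, v≡15 (mod 29); (14|29)=-1, (15|29)=-1; sign (−1)^0·-1^1·-1^1 = +1.
(a,b)_7: α=-2, u≡5; β=-2, v≡3 (mod 7); (5|7)=-1, (3|7)=-1; sign (−1)^0·-1^-2·-1^-2 = +1.
(-58, 87 / ℚ) ramifies at {2, 3}: a division algebra.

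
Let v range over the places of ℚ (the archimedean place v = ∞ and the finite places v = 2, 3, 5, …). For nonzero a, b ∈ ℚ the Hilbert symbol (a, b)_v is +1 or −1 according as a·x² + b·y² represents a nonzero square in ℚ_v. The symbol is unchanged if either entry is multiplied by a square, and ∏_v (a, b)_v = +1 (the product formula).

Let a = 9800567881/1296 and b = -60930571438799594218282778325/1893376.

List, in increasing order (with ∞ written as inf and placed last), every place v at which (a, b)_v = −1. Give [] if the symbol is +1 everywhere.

[13, 17, 23, 31]

(a, b) ≡ (5830201, -157573) mod (ℚ^×)²; places V = {2, 3, 5, 11, 13, 17, 23, 31, 37, 41, 43, ∞}.
(a,b)_5: α=0, u≡1; β=2, v≡2 (mod 5); (1|5)=+1, (2|5)=-1; sign (−1)^0·+1^2·-1^0 = +1.
(a,b)_13: α=1, u≡10; β=3, v≡2 (mod 13); (10|13)=+1, (2|13)=-1; sign (−1)^0·+1^3·-1^1 = -1.
(a,b)_23: α=1, u≡1; β=3, v≡18 (mod 23); (1|23)=+1, (18|23)=+1; sign (−1)^1·+1^3·+1^1 = -1.
(a,b)_11: α=0, u≡3; β=4, v≡10 (mod 11); (3|11)=+1, (10|11)=-1; sign (−1)^0·+1^4·-1^0 = +1.
(a,b)_∞: sgn(5830201)=+, sgn(-157573)=−, so +1.
(a,b)_43: α=0, u≡2; β=-2, v≡33 (mod 43); (2|43)=-1, (33|43)=-1; sign (−1)^0·-1^-2·-1^0 = +1.
(a,b)_2: α=-4, β=-10; u≡1, v≡3 (mod 8); ε(u)ε(v)=0·1, αω(v)=-4·1, βω(u)=-10·0; sum ≡ 0  ⇒  +1.
(a,b)_17: α=1, u≡11; β=1, v≡2 (mod 17); (11|17)=-1, (2|17)=+1; sign (−1)^0·-1^1·+1^1 = -1.
(a,b)_31: α=1, u≡7; β=3, v≡20 (mod 31); (7|31)=+1, (20|31)=+1; sign (−1)^1·+1^3·+1^1 = -1.
(a,b)_41: α=2, u≡23; β=0, v≡32 (mod 41); (23|41)=+1, (32|41)=+1; sign (−1)^0·+1^0·+1^2 = +1.
(a,b)_37: α=1, u≡25; β=4, v≡34 (mod 37); (25|37)=+1, (34|37)=+1; sign (−1)^0·+1^4·+1^1 = +1.
(a,b)_3: α=-4, u≡1; β=8, v≡2 (mod 3); (1|3)=+1, (2|3)=-1; sign (−1)^0·+1^8·-1^-4 = +1.
Ram(5830201, -157573) = {13, 17, 23, 31}; no ℚ_13-point on the conic.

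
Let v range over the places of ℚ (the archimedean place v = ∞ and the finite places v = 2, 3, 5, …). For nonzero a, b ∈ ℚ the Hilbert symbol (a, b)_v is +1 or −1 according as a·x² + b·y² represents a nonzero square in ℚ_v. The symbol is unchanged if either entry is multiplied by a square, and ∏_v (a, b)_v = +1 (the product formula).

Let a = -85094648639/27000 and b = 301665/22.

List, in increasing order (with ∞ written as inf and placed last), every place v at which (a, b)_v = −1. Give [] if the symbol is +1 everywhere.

(a, b) ≡ (-3570, 39270) mod (ℚ^×)²; places V = {2, 3, 5, 7, 11, 13, 17, ∞}.
(a,b)_2: α=-3, β=-1; u≡7, v≡3 (mod 8); ε(u)ε(v)=1·1, αω(v)=-3·1, βω(u)=-1·0; sum ≡ 0  ⇒  +1.
(a,b)_11: α=4, u≡4; β=-1, v≡6 (mod 11); (4|11)=+1, (6|11)=-1; sign (−1)^0·+1^-1·-1^4 = +1.
(a,b)_5: α=-3, u≡1; β=1, v≡4 (mod 5); (1|5)=+1, (4|5)=+1; sign (−1)^0·+1^1·+1^-3 = +1.
(a,b)_∞: sgn(-3570)=−, sgn(39270)=+, so +1.
(a,b)_7: α=1, u≡4; β=1, v≡3 (mod 7); (4|7)=+1, (3|7)=-1; sign (−1)^1·+1^1·-1^1 = +1.
(a,b)_3: α=-3, u≡1; β=1, v≡1 (mod 3); (1|3)=+1, (1|3)=+1; sign (−1)^1·+1^1·+1^-3 = -1.
(a,b)_17: α=3, u≡7; β=1, v≡13 (mod 17); (7|17)=-1, (13|17)=+1; sign (−1)^0·-1^1·+1^3 = -1.
(a,b)_13: α=2, u≡5; β=2, v≡12 (mod 13); (5|13)=-1, (12|13)=+1; sign (−1)^0·-1^2·+1^2 = +1.
|Ram(-3570, 39270)| = 2, even; anisotropic at {3, 17}.

[3, 17]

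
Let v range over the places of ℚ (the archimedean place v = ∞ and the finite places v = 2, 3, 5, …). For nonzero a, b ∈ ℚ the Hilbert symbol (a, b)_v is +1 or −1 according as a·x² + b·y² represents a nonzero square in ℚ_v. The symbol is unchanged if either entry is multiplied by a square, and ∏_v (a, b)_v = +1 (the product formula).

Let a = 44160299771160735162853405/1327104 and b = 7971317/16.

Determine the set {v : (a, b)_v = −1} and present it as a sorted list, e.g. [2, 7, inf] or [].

[5, 29, 37, 47]

Mod squares: a ≡ 694979272645, b ≡ 7971317. Check v ∈ {∞, 2, 3, 5, 7, 17, 19, 23, 29, 37, 47, 53}.
v=53: a=53^1·(≡39), b=53^0·(≡4) mod 53; (39|53)=-1, (4|53)=+1; (−1)^{1·0·26}·(-1)^0·(+1)^1 = +1.
v=29: a=29^3·(≡9), b=29^1·(≡17) mod 29; (9|29)=+1, (17|29)=-1; (−1)^{3·1·14}·(+1)^1·(-1)^3 = -1.
v=37: a=37^3·(≡35), b=37^1·(≡4) mod 37; (35|37)=-1, (4|37)=+1; (−1)^{3·1·18}·(-1)^1·(+1)^3 = -1.
v=5: a=5^1·(≡4), b=5^0·(≡2) mod 5; (4|5)=+1, (2|5)=-1; (−1)^{1·0·2}·(+1)^0·(-1)^1 = -1.
v=7: a=7^1·(≡1), b=7^0·(≡2) mod 7; (1|7)=+1, (2|7)=+1; (−1)^{1·0·3}·(+1)^0·(+1)^1 = +1.
v=17: a=17^3·(≡7), b=17^1·(≡10) mod 17; (7|17)=-1, (10|17)=-1; (−1)^{3·1·8}·(-1)^1·(-1)^3 = +1.
v=2: v_2(a)=-14, v_2(b)=-4; units ≡ 5, 5 (mod 8); ε·ε+αω+βω = 0·0+-14·1+-4·1 ≡ 0  ⇒  (a,b)_2 = +1.
v=∞: 694979272645 > 0 and 7971317 > 0  ⇒  (a,b)_∞ = +1.
v=19: a=19^3·(≡10), b=19^1·(≡5) mod 19; (10|19)=-1, (5|19)=+1; (−1)^{3·1·9}·(-1)^1·(+1)^3 = +1.
v=23: a=23^3·(≡12), b=23^1·(≡11) mod 23; (12|23)=+1, (11|23)=-1; (−1)^{3·1·11}·(+1)^1·(-1)^3 = +1.
v=47: a=47^1·(≡36), b=47^0·(≡22) mod 47; (36|47)=+1, (22|47)=-1; (−1)^{1·0·23}·(+1)^0·(-1)^1 = -1.
v=3: a=3^-4·(≡1), b=3^0·(≡2) mod 3; (1|3)=+1, (2|3)=-1; (−1)^{-4·0·1}·(+1)^0·(-1)^-4 = +1.
(694979272645, 7971317 / ℚ) ramifies at {5, 29, 37, 47}: a division algebra.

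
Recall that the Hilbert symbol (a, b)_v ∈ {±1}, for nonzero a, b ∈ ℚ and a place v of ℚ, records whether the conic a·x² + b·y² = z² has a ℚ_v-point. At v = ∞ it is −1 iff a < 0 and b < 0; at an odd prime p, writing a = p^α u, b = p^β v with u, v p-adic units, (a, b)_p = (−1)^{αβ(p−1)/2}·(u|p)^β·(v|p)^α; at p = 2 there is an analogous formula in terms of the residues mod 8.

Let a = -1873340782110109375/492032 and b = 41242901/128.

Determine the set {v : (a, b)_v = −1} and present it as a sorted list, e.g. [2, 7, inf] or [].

(a, b) ≡ (-14, 285418) mod (ℚ^×)²; places V = {2, 5, 7, 17, 19, 29, 31, 37, ∞}.
(a,b)_5: α=6, u≡4; β=0, v≡2 (mod 5); (4|5)=+1, (2|5)=-1; sign (−1)^0·+1^0·-1^6 = +1.
(a,b)_2: α=-9, β=-7; u≡1, v≡5 (mod 8); ε(u)ε(v)=0·0, αω(v)=-9·1, βω(u)=-7·0; sum ≡ 1  ⇒  -1.
(a,b)_37: α=2, u≡35; β=1, v≡5 (mod 37); (35|37)=-1, (5|37)=-1; sign (−1)^0·-1^1·-1^2 = -1.
(a,b)_19: α=2, u≡9; β=1, v≡18 (mod 19); (9|19)=+1, (18|19)=-1; sign (−1)^0·+1^1·-1^2 = +1.
(a,b)_17: α=0, u≡14; β=2, v≡5 (mod 17); (14|17)=-1, (5|17)=-1; sign (−1)^0·-1^2·-1^0 = +1.
(a,b)_∞: sgn(-14)=−, sgn(285418)=+, so +1.
(a,b)_7: α=3, u≡6; β=1, v≡3 (mod 7); (6|7)=-1, (3|7)=-1; sign (−1)^1·-1^1·-1^3 = -1.
(a,b)_29: α=4, u≡15; β=1, v≡8 (mod 29); (15|29)=-1, (8|29)=-1; sign (−1)^0·-1^1·-1^4 = -1.
(a,b)_31: α=-2, u≡17; β=0, v≡9 (mod 31); (17|31)=-1, (9|31)=+1; sign (−1)^0·-1^0·+1^-2 = +1.
(-14, 285418 / ℚ) ramifies at {2, 7, 29, 37}: a division algebra.

[2, 7, 29, 37]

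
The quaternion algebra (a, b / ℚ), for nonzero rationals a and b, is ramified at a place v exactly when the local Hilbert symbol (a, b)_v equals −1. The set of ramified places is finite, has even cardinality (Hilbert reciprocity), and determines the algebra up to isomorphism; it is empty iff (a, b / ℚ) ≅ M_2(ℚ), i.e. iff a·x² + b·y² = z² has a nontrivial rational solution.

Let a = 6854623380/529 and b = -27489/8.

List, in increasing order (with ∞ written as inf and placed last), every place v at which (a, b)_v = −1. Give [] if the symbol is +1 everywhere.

Mod squares: a ≡ 5, b ≡ -1122. Check v ∈ {∞, 2, 3, 5, 7, 11, 17, 23}.
v=7: a=7^0·(≡6), b=7^2·(≡6) mod 7; (6|7)=-1, (6|7)=-1; (−1)^{0·2·3}·(-1)^2·(-1)^0 = +1.
v=∞: 5 > 0 and -1122 < 0  ⇒  (a,b)_∞ = +1.
v=5: a=5^1·(≡4), b=5^0·(≡2) mod 5; (4|5)=+1, (2|5)=-1; (−1)^{1·0·2}·(+1)^0·(-1)^1 = -1.
v=11: a=11^4·(≡9), b=11^1·(≡8) mod 11; (9|11)=+1, (8|11)=-1; (−1)^{4·1·5}·(+1)^1·(-1)^4 = +1.
v=2: v_2(a)=2, v_2(b)=-3; units ≡ 5, 7 (mod 8); ε·ε+αω+βω = 0·1+2·0+-3·1 ≡ 1  ⇒  (a,b)_2 = -1.
v=3: a=3^4·(≡2), b=3^1·(≡1) mod 3; (2|3)=-1, (1|3)=+1; (−1)^{4·1·1}·(-1)^1·(+1)^4 = -1.
v=17: a=17^2·(≡10), b=17^1·(≡4) mod 17; (10|17)=-1, (4|17)=+1; (−1)^{2·1·8}·(-1)^1·(+1)^2 = -1.
v=23: a=23^-2·(≡11), b=23^0·(≡11) mod 23; (11|23)=-1, (11|23)=-1; (−1)^{-2·0·11}·(-1)^0·(-1)^-2 = +1.
(5, -1122 / ℚ) ramifies at {2, 3, 5, 17}: a division algebra.

[2, 3, 5, 17]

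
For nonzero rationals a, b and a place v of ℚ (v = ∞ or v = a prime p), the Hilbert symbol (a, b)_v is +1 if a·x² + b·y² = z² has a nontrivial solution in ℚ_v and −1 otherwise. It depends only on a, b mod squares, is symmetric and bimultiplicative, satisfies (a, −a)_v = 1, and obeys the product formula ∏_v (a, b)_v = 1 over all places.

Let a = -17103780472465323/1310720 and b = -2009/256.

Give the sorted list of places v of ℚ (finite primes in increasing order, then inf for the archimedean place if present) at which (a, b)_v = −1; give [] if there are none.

Mod squares: a ≡ -15241135, b ≡ -41. Check v ∈ {∞, 2, 3, 5, 7, 13, 19, 29, 41, 43}.
v=43: a=43^1·(≡40), b=43^0·(≡37) mod 43; (40|43)=+1, (37|43)=-1; (−1)^{1·0·21}·(+1)^0·(-1)^1 = -1.
v=3: a=3^4·(≡2), b=3^0·(≡1) mod 3; (2|3)=-1, (1|3)=+1; (−1)^{4·0·1}·(-1)^0·(+1)^4 = +1.
v=5: a=5^-1·(≡3), b=5^0·(≡1) mod 5; (3|5)=-1, (1|5)=+1; (−1)^{-1·0·2}·(-1)^0·(+1)^-1 = +1.
v=2: v_2(a)=-18, v_2(b)=-8; units ≡ 1, 7 (mod 8); ε·ε+αω+βω = 0·1+-18·0+-8·0 ≡ 0  ⇒  (a,b)_2 = +1.
v=7: a=7^3·(≡3), b=7^2·(≡2) mod 7; (3|7)=-1, (2|7)=+1; (−1)^{3·2·3}·(-1)^2·(+1)^3 = +1.
v=41: a=41^3·(≡12), b=41^1·(≡32) mod 41; (12|41)=-1, (32|41)=+1; (−1)^{3·1·20}·(-1)^1·(+1)^3 = -1.
v=29: a=29^2·(≡12), b=29^0·(≡19) mod 29; (12|29)=-1, (19|29)=-1; (−1)^{2·0·14}·(-1)^0·(-1)^2 = +1.
v=13: a=13^1·(≡10), b=13^0·(≡5) mod 13; (10|13)=+1, (5|13)=-1; (−1)^{1·0·6}·(+1)^0·(-1)^1 = -1.
v=19: a=19^1·(≡3), b=19^0·(≡9) mod 19; (3|19)=-1, (9|19)=+1; (−1)^{1·0·9}·(-1)^0·(+1)^1 = +1.
v=∞: -15241135 < 0 and -41 < 0  ⇒  (a,b)_∞ = -1.
Ram(-15241135, -41) = {13, 41, 43, ∞}; no ℚ_13-point on the conic.

[13, 41, 43, inf]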